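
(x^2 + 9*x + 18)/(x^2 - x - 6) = (x^2 + 9*x + 18)/(x^2 - x - 6)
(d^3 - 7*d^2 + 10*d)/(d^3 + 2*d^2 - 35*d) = (d - 2)/(d + 7)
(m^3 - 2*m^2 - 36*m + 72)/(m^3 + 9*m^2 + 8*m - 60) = (m - 6)/(m + 5)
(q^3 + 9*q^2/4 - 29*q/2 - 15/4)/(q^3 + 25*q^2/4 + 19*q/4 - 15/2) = (4*q^2 - 11*q - 3)/(4*q^2 + 5*q - 6)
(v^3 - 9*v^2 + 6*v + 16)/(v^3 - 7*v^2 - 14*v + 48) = (v + 1)/(v + 3)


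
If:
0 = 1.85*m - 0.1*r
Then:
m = 0.0540540540540541*r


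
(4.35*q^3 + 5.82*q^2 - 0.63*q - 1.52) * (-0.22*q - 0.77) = -0.957*q^4 - 4.6299*q^3 - 4.3428*q^2 + 0.8195*q + 1.1704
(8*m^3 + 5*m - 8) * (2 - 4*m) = -32*m^4 + 16*m^3 - 20*m^2 + 42*m - 16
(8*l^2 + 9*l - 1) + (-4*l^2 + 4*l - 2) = 4*l^2 + 13*l - 3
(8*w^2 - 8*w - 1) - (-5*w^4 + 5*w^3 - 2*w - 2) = 5*w^4 - 5*w^3 + 8*w^2 - 6*w + 1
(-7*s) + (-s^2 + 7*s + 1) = 1 - s^2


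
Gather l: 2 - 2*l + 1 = 3 - 2*l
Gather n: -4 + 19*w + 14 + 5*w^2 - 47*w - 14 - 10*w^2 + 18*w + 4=-5*w^2 - 10*w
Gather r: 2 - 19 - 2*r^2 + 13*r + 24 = -2*r^2 + 13*r + 7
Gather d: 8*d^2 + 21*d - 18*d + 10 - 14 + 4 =8*d^2 + 3*d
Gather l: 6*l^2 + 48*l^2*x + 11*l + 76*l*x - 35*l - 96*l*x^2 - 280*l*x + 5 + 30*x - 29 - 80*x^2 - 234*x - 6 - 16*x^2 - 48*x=l^2*(48*x + 6) + l*(-96*x^2 - 204*x - 24) - 96*x^2 - 252*x - 30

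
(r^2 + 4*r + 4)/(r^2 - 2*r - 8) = (r + 2)/(r - 4)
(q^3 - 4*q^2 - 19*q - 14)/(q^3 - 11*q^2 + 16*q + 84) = (q + 1)/(q - 6)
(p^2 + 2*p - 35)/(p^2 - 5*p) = (p + 7)/p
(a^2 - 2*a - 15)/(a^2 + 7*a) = (a^2 - 2*a - 15)/(a*(a + 7))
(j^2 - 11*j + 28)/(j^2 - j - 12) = (j - 7)/(j + 3)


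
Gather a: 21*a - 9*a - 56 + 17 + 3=12*a - 36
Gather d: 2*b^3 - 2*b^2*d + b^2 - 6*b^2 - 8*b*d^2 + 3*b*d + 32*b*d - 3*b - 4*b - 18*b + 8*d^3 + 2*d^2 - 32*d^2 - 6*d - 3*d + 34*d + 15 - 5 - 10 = 2*b^3 - 5*b^2 - 25*b + 8*d^3 + d^2*(-8*b - 30) + d*(-2*b^2 + 35*b + 25)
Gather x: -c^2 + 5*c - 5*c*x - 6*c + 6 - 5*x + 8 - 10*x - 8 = -c^2 - c + x*(-5*c - 15) + 6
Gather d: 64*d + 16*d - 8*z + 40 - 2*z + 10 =80*d - 10*z + 50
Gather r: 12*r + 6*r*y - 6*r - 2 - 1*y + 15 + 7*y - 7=r*(6*y + 6) + 6*y + 6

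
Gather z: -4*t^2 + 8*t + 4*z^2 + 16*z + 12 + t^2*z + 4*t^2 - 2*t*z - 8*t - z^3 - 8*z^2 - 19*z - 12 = -z^3 - 4*z^2 + z*(t^2 - 2*t - 3)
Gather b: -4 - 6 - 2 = -12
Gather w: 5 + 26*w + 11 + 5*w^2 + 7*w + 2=5*w^2 + 33*w + 18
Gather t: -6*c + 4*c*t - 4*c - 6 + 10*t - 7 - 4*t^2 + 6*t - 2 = -10*c - 4*t^2 + t*(4*c + 16) - 15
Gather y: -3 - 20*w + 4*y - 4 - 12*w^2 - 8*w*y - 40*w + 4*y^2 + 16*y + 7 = -12*w^2 - 60*w + 4*y^2 + y*(20 - 8*w)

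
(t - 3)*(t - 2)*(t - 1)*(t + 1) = t^4 - 5*t^3 + 5*t^2 + 5*t - 6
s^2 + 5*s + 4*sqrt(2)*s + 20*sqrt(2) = (s + 5)*(s + 4*sqrt(2))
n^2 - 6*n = n*(n - 6)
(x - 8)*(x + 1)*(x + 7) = x^3 - 57*x - 56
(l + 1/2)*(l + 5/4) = l^2 + 7*l/4 + 5/8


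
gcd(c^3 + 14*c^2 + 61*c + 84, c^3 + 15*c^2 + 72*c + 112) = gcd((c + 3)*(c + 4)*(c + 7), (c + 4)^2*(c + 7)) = c^2 + 11*c + 28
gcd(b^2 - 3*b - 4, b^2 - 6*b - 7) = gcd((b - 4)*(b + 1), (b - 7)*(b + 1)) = b + 1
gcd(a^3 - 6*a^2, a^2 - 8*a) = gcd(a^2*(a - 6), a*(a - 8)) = a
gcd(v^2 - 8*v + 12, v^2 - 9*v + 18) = v - 6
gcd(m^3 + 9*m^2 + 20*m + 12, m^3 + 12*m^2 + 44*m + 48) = m^2 + 8*m + 12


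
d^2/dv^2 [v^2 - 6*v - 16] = 2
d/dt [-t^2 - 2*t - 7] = -2*t - 2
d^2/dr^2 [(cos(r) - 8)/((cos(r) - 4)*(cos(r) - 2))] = (26*(1 - cos(r)^2)^2 - cos(r)^5 - 94*cos(r)^3 - 12*cos(r)^2 + 560*cos(r) - 378)/((cos(r) - 4)^3*(cos(r) - 2)^3)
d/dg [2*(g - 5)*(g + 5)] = 4*g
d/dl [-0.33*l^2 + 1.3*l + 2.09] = 1.3 - 0.66*l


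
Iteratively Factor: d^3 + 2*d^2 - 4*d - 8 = (d + 2)*(d^2 - 4) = (d - 2)*(d + 2)*(d + 2)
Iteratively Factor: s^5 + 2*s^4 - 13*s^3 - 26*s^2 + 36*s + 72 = (s + 3)*(s^4 - s^3 - 10*s^2 + 4*s + 24) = (s - 3)*(s + 3)*(s^3 + 2*s^2 - 4*s - 8) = (s - 3)*(s - 2)*(s + 3)*(s^2 + 4*s + 4) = (s - 3)*(s - 2)*(s + 2)*(s + 3)*(s + 2)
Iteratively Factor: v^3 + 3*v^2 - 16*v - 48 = (v + 4)*(v^2 - v - 12) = (v + 3)*(v + 4)*(v - 4)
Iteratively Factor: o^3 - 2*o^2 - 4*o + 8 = (o - 2)*(o^2 - 4) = (o - 2)*(o + 2)*(o - 2)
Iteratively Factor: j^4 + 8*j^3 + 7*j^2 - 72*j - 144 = (j - 3)*(j^3 + 11*j^2 + 40*j + 48) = (j - 3)*(j + 3)*(j^2 + 8*j + 16) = (j - 3)*(j + 3)*(j + 4)*(j + 4)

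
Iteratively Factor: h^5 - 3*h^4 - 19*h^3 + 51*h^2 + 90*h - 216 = (h - 4)*(h^4 + h^3 - 15*h^2 - 9*h + 54) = (h - 4)*(h - 2)*(h^3 + 3*h^2 - 9*h - 27) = (h - 4)*(h - 3)*(h - 2)*(h^2 + 6*h + 9) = (h - 4)*(h - 3)*(h - 2)*(h + 3)*(h + 3)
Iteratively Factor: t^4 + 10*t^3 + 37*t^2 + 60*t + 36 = (t + 3)*(t^3 + 7*t^2 + 16*t + 12) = (t + 3)^2*(t^2 + 4*t + 4) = (t + 2)*(t + 3)^2*(t + 2)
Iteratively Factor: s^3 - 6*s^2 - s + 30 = (s + 2)*(s^2 - 8*s + 15) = (s - 3)*(s + 2)*(s - 5)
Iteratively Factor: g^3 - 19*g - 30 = (g + 2)*(g^2 - 2*g - 15) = (g + 2)*(g + 3)*(g - 5)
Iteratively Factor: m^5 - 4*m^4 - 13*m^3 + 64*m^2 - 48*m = (m - 4)*(m^4 - 13*m^2 + 12*m) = m*(m - 4)*(m^3 - 13*m + 12) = m*(m - 4)*(m - 3)*(m^2 + 3*m - 4) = m*(m - 4)*(m - 3)*(m + 4)*(m - 1)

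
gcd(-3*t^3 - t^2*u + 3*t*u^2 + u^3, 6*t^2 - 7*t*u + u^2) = t - u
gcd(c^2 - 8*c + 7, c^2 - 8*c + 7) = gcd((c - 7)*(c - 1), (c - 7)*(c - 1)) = c^2 - 8*c + 7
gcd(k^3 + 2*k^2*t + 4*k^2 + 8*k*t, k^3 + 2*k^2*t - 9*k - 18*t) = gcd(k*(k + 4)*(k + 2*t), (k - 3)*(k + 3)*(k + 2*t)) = k + 2*t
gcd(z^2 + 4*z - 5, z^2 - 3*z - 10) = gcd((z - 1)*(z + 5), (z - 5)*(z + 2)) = 1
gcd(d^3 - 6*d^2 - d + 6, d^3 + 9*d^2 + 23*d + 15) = d + 1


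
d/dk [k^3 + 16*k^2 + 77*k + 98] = 3*k^2 + 32*k + 77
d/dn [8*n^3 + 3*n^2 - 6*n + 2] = 24*n^2 + 6*n - 6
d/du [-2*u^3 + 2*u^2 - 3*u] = -6*u^2 + 4*u - 3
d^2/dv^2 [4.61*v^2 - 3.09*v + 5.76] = 9.22000000000000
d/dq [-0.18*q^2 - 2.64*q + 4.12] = -0.36*q - 2.64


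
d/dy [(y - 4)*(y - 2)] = 2*y - 6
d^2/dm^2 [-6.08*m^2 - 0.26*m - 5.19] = -12.1600000000000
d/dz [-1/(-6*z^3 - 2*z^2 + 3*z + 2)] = (-18*z^2 - 4*z + 3)/(6*z^3 + 2*z^2 - 3*z - 2)^2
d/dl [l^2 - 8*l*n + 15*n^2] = 2*l - 8*n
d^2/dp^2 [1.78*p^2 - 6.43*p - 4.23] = 3.56000000000000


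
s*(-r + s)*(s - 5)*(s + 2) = -r*s^3 + 3*r*s^2 + 10*r*s + s^4 - 3*s^3 - 10*s^2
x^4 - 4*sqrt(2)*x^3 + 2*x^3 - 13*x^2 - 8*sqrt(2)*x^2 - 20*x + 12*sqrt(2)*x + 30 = (x - 1)*(x + 3)*(x - 5*sqrt(2))*(x + sqrt(2))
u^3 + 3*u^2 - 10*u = u*(u - 2)*(u + 5)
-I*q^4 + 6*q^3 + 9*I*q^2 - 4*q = q*(q + I)*(q + 4*I)*(-I*q + 1)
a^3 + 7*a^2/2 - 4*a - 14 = (a - 2)*(a + 2)*(a + 7/2)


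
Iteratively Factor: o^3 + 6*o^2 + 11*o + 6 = (o + 2)*(o^2 + 4*o + 3) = (o + 2)*(o + 3)*(o + 1)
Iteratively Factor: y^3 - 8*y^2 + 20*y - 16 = (y - 2)*(y^2 - 6*y + 8) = (y - 4)*(y - 2)*(y - 2)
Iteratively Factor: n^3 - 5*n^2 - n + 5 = (n + 1)*(n^2 - 6*n + 5) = (n - 5)*(n + 1)*(n - 1)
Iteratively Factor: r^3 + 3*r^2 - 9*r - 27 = (r + 3)*(r^2 - 9) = (r + 3)^2*(r - 3)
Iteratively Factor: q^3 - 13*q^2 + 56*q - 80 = (q - 5)*(q^2 - 8*q + 16) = (q - 5)*(q - 4)*(q - 4)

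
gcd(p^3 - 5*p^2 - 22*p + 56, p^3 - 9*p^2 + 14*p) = p^2 - 9*p + 14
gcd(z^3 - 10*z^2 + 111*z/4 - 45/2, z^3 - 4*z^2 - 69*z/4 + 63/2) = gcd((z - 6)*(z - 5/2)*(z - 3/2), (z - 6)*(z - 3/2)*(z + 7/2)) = z^2 - 15*z/2 + 9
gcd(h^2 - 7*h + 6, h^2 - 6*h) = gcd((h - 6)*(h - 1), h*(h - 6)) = h - 6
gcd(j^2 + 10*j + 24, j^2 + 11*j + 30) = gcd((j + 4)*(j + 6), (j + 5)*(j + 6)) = j + 6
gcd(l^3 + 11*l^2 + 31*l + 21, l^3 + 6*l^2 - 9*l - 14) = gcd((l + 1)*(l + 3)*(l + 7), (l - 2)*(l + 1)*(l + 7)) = l^2 + 8*l + 7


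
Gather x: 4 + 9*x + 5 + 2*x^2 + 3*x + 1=2*x^2 + 12*x + 10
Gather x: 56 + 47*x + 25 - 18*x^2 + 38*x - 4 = -18*x^2 + 85*x + 77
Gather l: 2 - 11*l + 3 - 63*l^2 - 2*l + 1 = -63*l^2 - 13*l + 6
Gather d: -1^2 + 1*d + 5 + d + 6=2*d + 10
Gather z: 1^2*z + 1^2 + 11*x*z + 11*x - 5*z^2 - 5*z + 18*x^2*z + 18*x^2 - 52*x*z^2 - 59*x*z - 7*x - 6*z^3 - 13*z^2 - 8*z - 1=18*x^2 + 4*x - 6*z^3 + z^2*(-52*x - 18) + z*(18*x^2 - 48*x - 12)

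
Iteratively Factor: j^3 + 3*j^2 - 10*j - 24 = (j + 2)*(j^2 + j - 12) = (j + 2)*(j + 4)*(j - 3)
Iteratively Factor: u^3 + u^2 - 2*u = (u + 2)*(u^2 - u) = u*(u + 2)*(u - 1)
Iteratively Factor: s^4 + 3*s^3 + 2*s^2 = (s)*(s^3 + 3*s^2 + 2*s) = s*(s + 2)*(s^2 + s) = s^2*(s + 2)*(s + 1)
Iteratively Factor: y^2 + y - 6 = (y + 3)*(y - 2)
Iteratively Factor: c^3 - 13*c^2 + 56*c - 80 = (c - 5)*(c^2 - 8*c + 16) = (c - 5)*(c - 4)*(c - 4)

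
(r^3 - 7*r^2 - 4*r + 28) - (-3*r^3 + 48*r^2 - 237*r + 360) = 4*r^3 - 55*r^2 + 233*r - 332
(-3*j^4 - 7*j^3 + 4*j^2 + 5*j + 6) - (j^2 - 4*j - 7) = -3*j^4 - 7*j^3 + 3*j^2 + 9*j + 13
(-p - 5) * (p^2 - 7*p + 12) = -p^3 + 2*p^2 + 23*p - 60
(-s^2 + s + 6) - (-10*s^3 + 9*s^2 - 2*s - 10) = 10*s^3 - 10*s^2 + 3*s + 16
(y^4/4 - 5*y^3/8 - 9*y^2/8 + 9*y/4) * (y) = y^5/4 - 5*y^4/8 - 9*y^3/8 + 9*y^2/4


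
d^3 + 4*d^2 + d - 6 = (d - 1)*(d + 2)*(d + 3)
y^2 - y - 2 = (y - 2)*(y + 1)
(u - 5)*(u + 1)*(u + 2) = u^3 - 2*u^2 - 13*u - 10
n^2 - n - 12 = (n - 4)*(n + 3)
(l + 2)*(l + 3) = l^2 + 5*l + 6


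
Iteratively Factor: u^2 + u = (u + 1)*(u)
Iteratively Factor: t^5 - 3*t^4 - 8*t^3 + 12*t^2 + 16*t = (t - 4)*(t^4 + t^3 - 4*t^2 - 4*t) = (t - 4)*(t - 2)*(t^3 + 3*t^2 + 2*t) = (t - 4)*(t - 2)*(t + 1)*(t^2 + 2*t) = (t - 4)*(t - 2)*(t + 1)*(t + 2)*(t)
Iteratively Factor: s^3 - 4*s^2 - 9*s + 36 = (s + 3)*(s^2 - 7*s + 12) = (s - 4)*(s + 3)*(s - 3)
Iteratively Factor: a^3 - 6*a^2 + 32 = (a - 4)*(a^2 - 2*a - 8) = (a - 4)*(a + 2)*(a - 4)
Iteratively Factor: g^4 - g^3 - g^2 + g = (g + 1)*(g^3 - 2*g^2 + g) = (g - 1)*(g + 1)*(g^2 - g) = (g - 1)^2*(g + 1)*(g)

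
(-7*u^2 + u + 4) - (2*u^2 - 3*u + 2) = -9*u^2 + 4*u + 2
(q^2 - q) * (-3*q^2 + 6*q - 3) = -3*q^4 + 9*q^3 - 9*q^2 + 3*q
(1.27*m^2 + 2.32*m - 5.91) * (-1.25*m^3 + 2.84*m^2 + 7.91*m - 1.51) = -1.5875*m^5 + 0.7068*m^4 + 24.022*m^3 - 0.350899999999999*m^2 - 50.2513*m + 8.9241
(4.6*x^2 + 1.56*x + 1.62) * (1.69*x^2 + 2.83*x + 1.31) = 7.774*x^4 + 15.6544*x^3 + 13.1786*x^2 + 6.6282*x + 2.1222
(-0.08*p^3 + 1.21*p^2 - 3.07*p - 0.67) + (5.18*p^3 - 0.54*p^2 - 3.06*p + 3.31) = 5.1*p^3 + 0.67*p^2 - 6.13*p + 2.64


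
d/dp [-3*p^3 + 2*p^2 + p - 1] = -9*p^2 + 4*p + 1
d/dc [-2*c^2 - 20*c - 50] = -4*c - 20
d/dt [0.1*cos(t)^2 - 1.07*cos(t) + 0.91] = (1.07 - 0.2*cos(t))*sin(t)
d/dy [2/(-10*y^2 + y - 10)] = 2*(20*y - 1)/(10*y^2 - y + 10)^2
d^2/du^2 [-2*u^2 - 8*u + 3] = -4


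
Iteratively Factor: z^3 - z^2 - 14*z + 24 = (z + 4)*(z^2 - 5*z + 6) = (z - 2)*(z + 4)*(z - 3)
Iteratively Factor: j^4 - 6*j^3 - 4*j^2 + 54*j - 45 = (j - 3)*(j^3 - 3*j^2 - 13*j + 15) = (j - 3)*(j - 1)*(j^2 - 2*j - 15) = (j - 3)*(j - 1)*(j + 3)*(j - 5)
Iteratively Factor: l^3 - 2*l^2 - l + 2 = (l - 1)*(l^2 - l - 2) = (l - 2)*(l - 1)*(l + 1)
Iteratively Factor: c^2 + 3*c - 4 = (c + 4)*(c - 1)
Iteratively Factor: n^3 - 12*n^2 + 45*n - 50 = (n - 2)*(n^2 - 10*n + 25) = (n - 5)*(n - 2)*(n - 5)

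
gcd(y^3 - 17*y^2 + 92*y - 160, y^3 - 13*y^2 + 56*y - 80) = y^2 - 9*y + 20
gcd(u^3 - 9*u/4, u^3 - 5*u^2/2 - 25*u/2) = u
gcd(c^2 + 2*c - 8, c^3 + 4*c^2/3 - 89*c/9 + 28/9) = c + 4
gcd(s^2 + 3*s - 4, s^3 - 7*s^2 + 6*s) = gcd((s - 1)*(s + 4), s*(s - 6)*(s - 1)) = s - 1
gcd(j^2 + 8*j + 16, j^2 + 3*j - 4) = j + 4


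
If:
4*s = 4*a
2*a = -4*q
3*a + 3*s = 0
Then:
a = 0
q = 0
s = 0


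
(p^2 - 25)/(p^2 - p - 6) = (25 - p^2)/(-p^2 + p + 6)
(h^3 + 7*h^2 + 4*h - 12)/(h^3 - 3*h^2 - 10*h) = (h^2 + 5*h - 6)/(h*(h - 5))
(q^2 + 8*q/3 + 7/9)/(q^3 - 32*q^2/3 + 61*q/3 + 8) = (q + 7/3)/(q^2 - 11*q + 24)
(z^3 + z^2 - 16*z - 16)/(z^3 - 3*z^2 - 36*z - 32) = (z - 4)/(z - 8)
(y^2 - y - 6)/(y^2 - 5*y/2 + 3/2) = 2*(y^2 - y - 6)/(2*y^2 - 5*y + 3)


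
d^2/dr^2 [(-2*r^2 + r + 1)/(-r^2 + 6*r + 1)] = 2*(11*r^3 + 3*r^2 + 15*r - 29)/(r^6 - 18*r^5 + 105*r^4 - 180*r^3 - 105*r^2 - 18*r - 1)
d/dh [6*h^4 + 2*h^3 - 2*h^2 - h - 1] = 24*h^3 + 6*h^2 - 4*h - 1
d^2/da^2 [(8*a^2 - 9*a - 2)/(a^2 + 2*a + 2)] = 2*(-25*a^3 - 54*a^2 + 42*a + 64)/(a^6 + 6*a^5 + 18*a^4 + 32*a^3 + 36*a^2 + 24*a + 8)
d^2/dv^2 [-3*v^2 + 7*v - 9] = -6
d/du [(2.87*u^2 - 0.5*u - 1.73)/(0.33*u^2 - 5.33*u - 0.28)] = (-15.1321*u^2 - 0.4654*u - 9.0809)/(0.1089*u^4 - 3.5178*u^3 + 28.2241*u^2 + 2.9848*u + 0.0784)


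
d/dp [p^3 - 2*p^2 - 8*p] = 3*p^2 - 4*p - 8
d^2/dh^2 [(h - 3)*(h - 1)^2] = 6*h - 10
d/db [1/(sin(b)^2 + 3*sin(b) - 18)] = -(2*sin(b) + 3)*cos(b)/(sin(b)^2 + 3*sin(b) - 18)^2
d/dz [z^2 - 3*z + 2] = 2*z - 3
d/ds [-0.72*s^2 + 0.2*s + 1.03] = 0.2 - 1.44*s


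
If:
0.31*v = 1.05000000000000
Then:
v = 3.39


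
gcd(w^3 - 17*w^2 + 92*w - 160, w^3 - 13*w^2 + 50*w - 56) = w - 4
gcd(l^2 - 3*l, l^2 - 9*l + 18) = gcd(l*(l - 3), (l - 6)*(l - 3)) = l - 3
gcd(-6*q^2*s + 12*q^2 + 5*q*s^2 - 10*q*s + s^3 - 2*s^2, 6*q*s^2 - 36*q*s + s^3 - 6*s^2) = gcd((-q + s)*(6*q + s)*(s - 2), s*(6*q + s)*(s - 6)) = 6*q + s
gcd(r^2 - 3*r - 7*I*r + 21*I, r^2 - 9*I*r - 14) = r - 7*I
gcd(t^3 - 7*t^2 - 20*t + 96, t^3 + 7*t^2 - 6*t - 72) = t^2 + t - 12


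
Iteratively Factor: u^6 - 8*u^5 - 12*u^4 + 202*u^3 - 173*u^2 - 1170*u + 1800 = (u - 5)*(u^5 - 3*u^4 - 27*u^3 + 67*u^2 + 162*u - 360) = (u - 5)*(u + 4)*(u^4 - 7*u^3 + u^2 + 63*u - 90) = (u - 5)*(u - 2)*(u + 4)*(u^3 - 5*u^2 - 9*u + 45) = (u - 5)*(u - 3)*(u - 2)*(u + 4)*(u^2 - 2*u - 15) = (u - 5)*(u - 3)*(u - 2)*(u + 3)*(u + 4)*(u - 5)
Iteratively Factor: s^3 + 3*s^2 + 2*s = (s)*(s^2 + 3*s + 2) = s*(s + 2)*(s + 1)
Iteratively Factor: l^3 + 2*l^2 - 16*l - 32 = (l + 2)*(l^2 - 16) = (l - 4)*(l + 2)*(l + 4)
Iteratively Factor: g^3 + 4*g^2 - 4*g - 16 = (g + 4)*(g^2 - 4) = (g + 2)*(g + 4)*(g - 2)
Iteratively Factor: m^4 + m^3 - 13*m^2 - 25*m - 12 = (m + 3)*(m^3 - 2*m^2 - 7*m - 4) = (m - 4)*(m + 3)*(m^2 + 2*m + 1) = (m - 4)*(m + 1)*(m + 3)*(m + 1)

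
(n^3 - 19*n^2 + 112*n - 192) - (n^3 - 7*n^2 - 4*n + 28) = -12*n^2 + 116*n - 220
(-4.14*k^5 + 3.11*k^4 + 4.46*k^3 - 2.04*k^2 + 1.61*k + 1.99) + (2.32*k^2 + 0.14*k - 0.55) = -4.14*k^5 + 3.11*k^4 + 4.46*k^3 + 0.28*k^2 + 1.75*k + 1.44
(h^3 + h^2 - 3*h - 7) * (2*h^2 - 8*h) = 2*h^5 - 6*h^4 - 14*h^3 + 10*h^2 + 56*h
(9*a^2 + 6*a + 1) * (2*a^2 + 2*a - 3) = 18*a^4 + 30*a^3 - 13*a^2 - 16*a - 3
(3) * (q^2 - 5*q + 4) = 3*q^2 - 15*q + 12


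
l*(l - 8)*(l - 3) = l^3 - 11*l^2 + 24*l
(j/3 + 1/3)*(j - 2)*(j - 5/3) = j^3/3 - 8*j^2/9 - j/9 + 10/9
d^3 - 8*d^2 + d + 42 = (d - 7)*(d - 3)*(d + 2)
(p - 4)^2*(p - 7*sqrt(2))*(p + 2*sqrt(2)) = p^4 - 8*p^3 - 5*sqrt(2)*p^3 - 12*p^2 + 40*sqrt(2)*p^2 - 80*sqrt(2)*p + 224*p - 448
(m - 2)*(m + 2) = m^2 - 4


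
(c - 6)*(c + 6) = c^2 - 36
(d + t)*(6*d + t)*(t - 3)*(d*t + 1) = 6*d^3*t^2 - 18*d^3*t + 7*d^2*t^3 - 21*d^2*t^2 + 6*d^2*t - 18*d^2 + d*t^4 - 3*d*t^3 + 7*d*t^2 - 21*d*t + t^3 - 3*t^2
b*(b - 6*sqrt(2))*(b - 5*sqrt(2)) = b^3 - 11*sqrt(2)*b^2 + 60*b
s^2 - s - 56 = (s - 8)*(s + 7)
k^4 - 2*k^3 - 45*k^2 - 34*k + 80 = (k - 8)*(k - 1)*(k + 2)*(k + 5)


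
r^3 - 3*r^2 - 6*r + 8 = (r - 4)*(r - 1)*(r + 2)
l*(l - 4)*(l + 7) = l^3 + 3*l^2 - 28*l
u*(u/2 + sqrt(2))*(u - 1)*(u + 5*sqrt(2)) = u^4/2 - u^3/2 + 7*sqrt(2)*u^3/2 - 7*sqrt(2)*u^2/2 + 10*u^2 - 10*u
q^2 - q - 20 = (q - 5)*(q + 4)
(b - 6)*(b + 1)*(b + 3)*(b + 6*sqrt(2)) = b^4 - 2*b^3 + 6*sqrt(2)*b^3 - 21*b^2 - 12*sqrt(2)*b^2 - 126*sqrt(2)*b - 18*b - 108*sqrt(2)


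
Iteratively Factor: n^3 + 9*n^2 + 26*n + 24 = (n + 3)*(n^2 + 6*n + 8) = (n + 2)*(n + 3)*(n + 4)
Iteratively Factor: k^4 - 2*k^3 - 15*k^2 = (k)*(k^3 - 2*k^2 - 15*k) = k*(k + 3)*(k^2 - 5*k) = k*(k - 5)*(k + 3)*(k)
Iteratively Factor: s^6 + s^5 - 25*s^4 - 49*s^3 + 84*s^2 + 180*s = (s + 3)*(s^5 - 2*s^4 - 19*s^3 + 8*s^2 + 60*s) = (s - 2)*(s + 3)*(s^4 - 19*s^2 - 30*s) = (s - 5)*(s - 2)*(s + 3)*(s^3 + 5*s^2 + 6*s) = (s - 5)*(s - 2)*(s + 2)*(s + 3)*(s^2 + 3*s) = (s - 5)*(s - 2)*(s + 2)*(s + 3)^2*(s)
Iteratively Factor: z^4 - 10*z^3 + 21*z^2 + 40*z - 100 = (z - 2)*(z^3 - 8*z^2 + 5*z + 50) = (z - 5)*(z - 2)*(z^2 - 3*z - 10) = (z - 5)*(z - 2)*(z + 2)*(z - 5)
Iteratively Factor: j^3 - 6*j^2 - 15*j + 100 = (j - 5)*(j^2 - j - 20) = (j - 5)*(j + 4)*(j - 5)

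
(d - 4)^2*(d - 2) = d^3 - 10*d^2 + 32*d - 32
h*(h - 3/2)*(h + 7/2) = h^3 + 2*h^2 - 21*h/4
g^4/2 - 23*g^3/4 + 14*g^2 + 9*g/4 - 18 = (g/2 + 1/2)*(g - 8)*(g - 3)*(g - 3/2)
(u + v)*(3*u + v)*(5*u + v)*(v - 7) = 15*u^3*v - 105*u^3 + 23*u^2*v^2 - 161*u^2*v + 9*u*v^3 - 63*u*v^2 + v^4 - 7*v^3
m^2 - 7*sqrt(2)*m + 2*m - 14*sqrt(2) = (m + 2)*(m - 7*sqrt(2))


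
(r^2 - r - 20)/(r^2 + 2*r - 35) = (r + 4)/(r + 7)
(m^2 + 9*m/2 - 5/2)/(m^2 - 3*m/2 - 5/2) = (-2*m^2 - 9*m + 5)/(-2*m^2 + 3*m + 5)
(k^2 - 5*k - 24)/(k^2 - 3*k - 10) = (-k^2 + 5*k + 24)/(-k^2 + 3*k + 10)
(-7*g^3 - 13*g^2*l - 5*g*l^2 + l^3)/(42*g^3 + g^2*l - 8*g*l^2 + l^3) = (-g^2 - 2*g*l - l^2)/(6*g^2 + g*l - l^2)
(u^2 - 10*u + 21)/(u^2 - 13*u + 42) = (u - 3)/(u - 6)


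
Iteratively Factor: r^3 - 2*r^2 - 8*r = (r)*(r^2 - 2*r - 8) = r*(r - 4)*(r + 2)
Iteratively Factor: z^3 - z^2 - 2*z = (z + 1)*(z^2 - 2*z) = (z - 2)*(z + 1)*(z)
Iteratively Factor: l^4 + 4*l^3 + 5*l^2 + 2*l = (l + 1)*(l^3 + 3*l^2 + 2*l) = (l + 1)*(l + 2)*(l^2 + l) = (l + 1)^2*(l + 2)*(l)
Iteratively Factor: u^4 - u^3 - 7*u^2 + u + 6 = (u - 1)*(u^3 - 7*u - 6) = (u - 1)*(u + 2)*(u^2 - 2*u - 3) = (u - 3)*(u - 1)*(u + 2)*(u + 1)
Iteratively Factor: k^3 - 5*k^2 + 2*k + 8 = (k - 2)*(k^2 - 3*k - 4) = (k - 2)*(k + 1)*(k - 4)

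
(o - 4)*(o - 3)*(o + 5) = o^3 - 2*o^2 - 23*o + 60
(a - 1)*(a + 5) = a^2 + 4*a - 5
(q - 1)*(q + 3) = q^2 + 2*q - 3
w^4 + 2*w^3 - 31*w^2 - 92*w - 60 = (w - 6)*(w + 1)*(w + 2)*(w + 5)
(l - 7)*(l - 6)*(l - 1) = l^3 - 14*l^2 + 55*l - 42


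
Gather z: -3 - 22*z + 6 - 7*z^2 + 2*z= -7*z^2 - 20*z + 3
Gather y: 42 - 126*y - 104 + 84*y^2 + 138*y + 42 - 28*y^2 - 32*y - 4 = 56*y^2 - 20*y - 24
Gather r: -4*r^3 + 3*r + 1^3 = -4*r^3 + 3*r + 1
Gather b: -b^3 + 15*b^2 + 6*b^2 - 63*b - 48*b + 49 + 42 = -b^3 + 21*b^2 - 111*b + 91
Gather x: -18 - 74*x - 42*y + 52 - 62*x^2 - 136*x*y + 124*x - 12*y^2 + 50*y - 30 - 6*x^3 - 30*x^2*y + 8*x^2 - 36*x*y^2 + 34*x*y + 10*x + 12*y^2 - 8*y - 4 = -6*x^3 + x^2*(-30*y - 54) + x*(-36*y^2 - 102*y + 60)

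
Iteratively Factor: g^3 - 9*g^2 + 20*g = (g - 4)*(g^2 - 5*g) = (g - 5)*(g - 4)*(g)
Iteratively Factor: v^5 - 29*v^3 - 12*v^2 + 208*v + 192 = (v + 1)*(v^4 - v^3 - 28*v^2 + 16*v + 192) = (v - 4)*(v + 1)*(v^3 + 3*v^2 - 16*v - 48) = (v - 4)*(v + 1)*(v + 3)*(v^2 - 16) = (v - 4)*(v + 1)*(v + 3)*(v + 4)*(v - 4)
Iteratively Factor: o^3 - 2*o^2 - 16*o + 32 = (o + 4)*(o^2 - 6*o + 8) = (o - 4)*(o + 4)*(o - 2)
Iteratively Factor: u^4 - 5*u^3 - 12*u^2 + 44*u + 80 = (u - 4)*(u^3 - u^2 - 16*u - 20) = (u - 4)*(u + 2)*(u^2 - 3*u - 10) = (u - 4)*(u + 2)^2*(u - 5)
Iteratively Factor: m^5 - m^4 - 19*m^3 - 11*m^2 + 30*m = (m + 2)*(m^4 - 3*m^3 - 13*m^2 + 15*m) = (m + 2)*(m + 3)*(m^3 - 6*m^2 + 5*m) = (m - 5)*(m + 2)*(m + 3)*(m^2 - m) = (m - 5)*(m - 1)*(m + 2)*(m + 3)*(m)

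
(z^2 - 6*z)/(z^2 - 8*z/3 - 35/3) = 3*z*(6 - z)/(-3*z^2 + 8*z + 35)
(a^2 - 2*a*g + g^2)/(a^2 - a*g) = (a - g)/a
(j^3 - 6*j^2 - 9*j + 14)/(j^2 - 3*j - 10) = (j^2 - 8*j + 7)/(j - 5)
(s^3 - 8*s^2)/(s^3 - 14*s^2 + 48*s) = s/(s - 6)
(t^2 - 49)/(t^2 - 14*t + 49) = (t + 7)/(t - 7)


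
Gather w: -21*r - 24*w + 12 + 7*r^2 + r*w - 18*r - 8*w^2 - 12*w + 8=7*r^2 - 39*r - 8*w^2 + w*(r - 36) + 20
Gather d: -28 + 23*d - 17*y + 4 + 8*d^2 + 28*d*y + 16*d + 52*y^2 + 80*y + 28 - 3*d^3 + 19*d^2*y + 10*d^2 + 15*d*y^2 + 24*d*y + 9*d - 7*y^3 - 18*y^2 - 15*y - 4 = -3*d^3 + d^2*(19*y + 18) + d*(15*y^2 + 52*y + 48) - 7*y^3 + 34*y^2 + 48*y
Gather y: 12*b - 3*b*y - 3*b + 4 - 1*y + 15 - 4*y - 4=9*b + y*(-3*b - 5) + 15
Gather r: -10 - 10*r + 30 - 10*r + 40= 60 - 20*r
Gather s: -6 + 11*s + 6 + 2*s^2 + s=2*s^2 + 12*s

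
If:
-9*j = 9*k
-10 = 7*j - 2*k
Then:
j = -10/9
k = 10/9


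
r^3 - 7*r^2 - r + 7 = (r - 7)*(r - 1)*(r + 1)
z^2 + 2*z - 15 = (z - 3)*(z + 5)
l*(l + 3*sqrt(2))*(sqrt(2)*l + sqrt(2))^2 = 2*l^4 + 4*l^3 + 6*sqrt(2)*l^3 + 2*l^2 + 12*sqrt(2)*l^2 + 6*sqrt(2)*l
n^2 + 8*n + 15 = (n + 3)*(n + 5)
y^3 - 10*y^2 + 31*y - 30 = (y - 5)*(y - 3)*(y - 2)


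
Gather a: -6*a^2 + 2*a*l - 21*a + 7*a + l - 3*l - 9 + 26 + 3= -6*a^2 + a*(2*l - 14) - 2*l + 20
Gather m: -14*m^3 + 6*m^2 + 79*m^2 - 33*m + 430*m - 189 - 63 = -14*m^3 + 85*m^2 + 397*m - 252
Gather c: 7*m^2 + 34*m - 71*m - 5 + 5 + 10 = 7*m^2 - 37*m + 10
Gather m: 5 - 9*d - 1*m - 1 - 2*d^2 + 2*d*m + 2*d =-2*d^2 - 7*d + m*(2*d - 1) + 4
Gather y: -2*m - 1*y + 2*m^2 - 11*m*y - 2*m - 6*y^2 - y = 2*m^2 - 4*m - 6*y^2 + y*(-11*m - 2)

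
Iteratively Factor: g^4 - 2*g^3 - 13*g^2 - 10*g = (g + 2)*(g^3 - 4*g^2 - 5*g) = (g + 1)*(g + 2)*(g^2 - 5*g) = g*(g + 1)*(g + 2)*(g - 5)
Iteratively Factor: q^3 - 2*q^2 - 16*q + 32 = (q + 4)*(q^2 - 6*q + 8) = (q - 4)*(q + 4)*(q - 2)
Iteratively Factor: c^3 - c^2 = (c - 1)*(c^2) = c*(c - 1)*(c)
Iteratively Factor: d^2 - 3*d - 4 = (d + 1)*(d - 4)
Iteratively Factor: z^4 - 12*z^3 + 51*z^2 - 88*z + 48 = (z - 4)*(z^3 - 8*z^2 + 19*z - 12) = (z - 4)^2*(z^2 - 4*z + 3) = (z - 4)^2*(z - 1)*(z - 3)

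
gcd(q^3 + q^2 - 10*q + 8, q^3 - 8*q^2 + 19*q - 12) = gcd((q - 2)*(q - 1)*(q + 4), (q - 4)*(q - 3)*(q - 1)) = q - 1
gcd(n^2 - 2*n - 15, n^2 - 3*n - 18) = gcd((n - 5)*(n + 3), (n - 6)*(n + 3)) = n + 3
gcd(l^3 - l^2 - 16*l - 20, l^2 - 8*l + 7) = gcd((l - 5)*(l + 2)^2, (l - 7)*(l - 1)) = 1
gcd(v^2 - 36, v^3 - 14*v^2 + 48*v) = v - 6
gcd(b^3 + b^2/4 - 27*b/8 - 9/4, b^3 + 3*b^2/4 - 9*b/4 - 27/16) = b^2 + 9*b/4 + 9/8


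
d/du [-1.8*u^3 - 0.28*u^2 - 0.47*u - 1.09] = -5.4*u^2 - 0.56*u - 0.47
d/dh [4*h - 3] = 4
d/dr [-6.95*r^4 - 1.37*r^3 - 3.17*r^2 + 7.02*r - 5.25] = -27.8*r^3 - 4.11*r^2 - 6.34*r + 7.02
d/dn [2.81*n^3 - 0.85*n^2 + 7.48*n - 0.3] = 8.43*n^2 - 1.7*n + 7.48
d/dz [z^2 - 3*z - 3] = 2*z - 3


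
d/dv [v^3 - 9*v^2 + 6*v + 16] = 3*v^2 - 18*v + 6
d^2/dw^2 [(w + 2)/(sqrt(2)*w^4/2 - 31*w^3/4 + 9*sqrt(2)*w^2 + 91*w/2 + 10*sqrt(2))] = 8*((w + 2)*(8*sqrt(2)*w^3 - 93*w^2 + 72*sqrt(2)*w + 182)^2 + (-8*sqrt(2)*w^3 + 93*w^2 - 72*sqrt(2)*w - 3*(w + 2)*(4*sqrt(2)*w^2 - 31*w + 12*sqrt(2)) - 182)*(2*sqrt(2)*w^4 - 31*w^3 + 36*sqrt(2)*w^2 + 182*w + 40*sqrt(2)))/(2*sqrt(2)*w^4 - 31*w^3 + 36*sqrt(2)*w^2 + 182*w + 40*sqrt(2))^3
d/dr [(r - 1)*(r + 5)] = 2*r + 4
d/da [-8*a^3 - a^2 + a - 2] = -24*a^2 - 2*a + 1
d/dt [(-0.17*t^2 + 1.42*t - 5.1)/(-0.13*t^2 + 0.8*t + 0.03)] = (0.0486*t^2 - 1.3362*t + 4.1226)/(0.0169*t^4 - 0.208*t^3 + 0.6322*t^2 + 0.048*t + 0.0009)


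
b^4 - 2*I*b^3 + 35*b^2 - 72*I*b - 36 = (b - 6*I)*(b - I)^2*(b + 6*I)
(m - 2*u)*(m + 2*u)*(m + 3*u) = m^3 + 3*m^2*u - 4*m*u^2 - 12*u^3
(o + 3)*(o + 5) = o^2 + 8*o + 15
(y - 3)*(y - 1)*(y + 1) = y^3 - 3*y^2 - y + 3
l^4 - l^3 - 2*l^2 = l^2*(l - 2)*(l + 1)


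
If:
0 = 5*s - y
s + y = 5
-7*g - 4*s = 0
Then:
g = -10/21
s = 5/6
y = 25/6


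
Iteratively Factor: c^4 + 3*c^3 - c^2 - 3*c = (c + 3)*(c^3 - c) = (c + 1)*(c + 3)*(c^2 - c) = c*(c + 1)*(c + 3)*(c - 1)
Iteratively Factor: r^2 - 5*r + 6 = (r - 2)*(r - 3)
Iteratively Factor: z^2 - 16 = (z - 4)*(z + 4)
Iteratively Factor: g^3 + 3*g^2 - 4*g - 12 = (g - 2)*(g^2 + 5*g + 6) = (g - 2)*(g + 2)*(g + 3)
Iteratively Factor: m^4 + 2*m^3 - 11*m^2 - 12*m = (m + 4)*(m^3 - 2*m^2 - 3*m) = (m + 1)*(m + 4)*(m^2 - 3*m) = (m - 3)*(m + 1)*(m + 4)*(m)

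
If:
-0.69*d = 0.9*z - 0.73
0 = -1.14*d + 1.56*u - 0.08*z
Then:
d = 1.05797101449275 - 1.30434782608696*z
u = 0.773132664437012 - 0.901895206243032*z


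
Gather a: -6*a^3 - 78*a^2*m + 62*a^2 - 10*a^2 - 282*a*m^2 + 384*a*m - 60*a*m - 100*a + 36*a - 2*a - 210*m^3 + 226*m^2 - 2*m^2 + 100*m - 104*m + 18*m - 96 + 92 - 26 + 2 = -6*a^3 + a^2*(52 - 78*m) + a*(-282*m^2 + 324*m - 66) - 210*m^3 + 224*m^2 + 14*m - 28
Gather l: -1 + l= l - 1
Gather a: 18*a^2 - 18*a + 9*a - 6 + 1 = 18*a^2 - 9*a - 5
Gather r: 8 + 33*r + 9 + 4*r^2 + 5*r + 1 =4*r^2 + 38*r + 18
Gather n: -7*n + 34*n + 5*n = 32*n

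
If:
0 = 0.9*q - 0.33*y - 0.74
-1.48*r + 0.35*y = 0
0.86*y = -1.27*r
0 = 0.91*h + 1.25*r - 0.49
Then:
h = 0.54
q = 0.82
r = 0.00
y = 0.00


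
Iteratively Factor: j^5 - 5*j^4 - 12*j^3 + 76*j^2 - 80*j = (j - 5)*(j^4 - 12*j^2 + 16*j) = (j - 5)*(j - 2)*(j^3 + 2*j^2 - 8*j) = (j - 5)*(j - 2)*(j + 4)*(j^2 - 2*j) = j*(j - 5)*(j - 2)*(j + 4)*(j - 2)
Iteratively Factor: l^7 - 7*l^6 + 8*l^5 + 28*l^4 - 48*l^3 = (l - 3)*(l^6 - 4*l^5 - 4*l^4 + 16*l^3) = (l - 3)*(l + 2)*(l^5 - 6*l^4 + 8*l^3) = l*(l - 3)*(l + 2)*(l^4 - 6*l^3 + 8*l^2) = l*(l - 3)*(l - 2)*(l + 2)*(l^3 - 4*l^2) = l^2*(l - 3)*(l - 2)*(l + 2)*(l^2 - 4*l) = l^2*(l - 4)*(l - 3)*(l - 2)*(l + 2)*(l)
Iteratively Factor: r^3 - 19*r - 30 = (r + 3)*(r^2 - 3*r - 10) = (r - 5)*(r + 3)*(r + 2)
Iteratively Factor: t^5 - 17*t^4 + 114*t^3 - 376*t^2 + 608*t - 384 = (t - 4)*(t^4 - 13*t^3 + 62*t^2 - 128*t + 96) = (t - 4)*(t - 2)*(t^3 - 11*t^2 + 40*t - 48) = (t - 4)^2*(t - 2)*(t^2 - 7*t + 12) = (t - 4)^3*(t - 2)*(t - 3)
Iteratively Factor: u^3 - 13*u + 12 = (u - 3)*(u^2 + 3*u - 4) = (u - 3)*(u + 4)*(u - 1)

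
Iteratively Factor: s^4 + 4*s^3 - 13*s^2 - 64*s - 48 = (s + 4)*(s^3 - 13*s - 12) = (s + 1)*(s + 4)*(s^2 - s - 12) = (s + 1)*(s + 3)*(s + 4)*(s - 4)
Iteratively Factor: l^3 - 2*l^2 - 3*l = (l - 3)*(l^2 + l) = (l - 3)*(l + 1)*(l)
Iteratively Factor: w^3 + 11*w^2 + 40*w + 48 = (w + 4)*(w^2 + 7*w + 12) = (w + 4)^2*(w + 3)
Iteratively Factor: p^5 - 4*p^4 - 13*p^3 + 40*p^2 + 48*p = (p)*(p^4 - 4*p^3 - 13*p^2 + 40*p + 48) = p*(p + 3)*(p^3 - 7*p^2 + 8*p + 16) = p*(p - 4)*(p + 3)*(p^2 - 3*p - 4) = p*(p - 4)^2*(p + 3)*(p + 1)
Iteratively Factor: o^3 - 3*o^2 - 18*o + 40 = (o + 4)*(o^2 - 7*o + 10) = (o - 2)*(o + 4)*(o - 5)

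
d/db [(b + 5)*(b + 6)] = 2*b + 11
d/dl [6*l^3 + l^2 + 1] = 2*l*(9*l + 1)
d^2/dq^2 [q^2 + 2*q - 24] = 2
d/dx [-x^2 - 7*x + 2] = -2*x - 7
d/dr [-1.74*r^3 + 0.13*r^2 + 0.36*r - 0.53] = -5.22*r^2 + 0.26*r + 0.36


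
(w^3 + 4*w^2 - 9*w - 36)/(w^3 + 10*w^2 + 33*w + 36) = (w - 3)/(w + 3)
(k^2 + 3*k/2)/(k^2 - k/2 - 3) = k/(k - 2)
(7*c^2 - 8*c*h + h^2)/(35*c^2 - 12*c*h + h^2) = (c - h)/(5*c - h)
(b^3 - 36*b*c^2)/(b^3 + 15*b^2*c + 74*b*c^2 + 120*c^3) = b*(b - 6*c)/(b^2 + 9*b*c + 20*c^2)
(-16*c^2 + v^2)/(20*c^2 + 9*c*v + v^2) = (-4*c + v)/(5*c + v)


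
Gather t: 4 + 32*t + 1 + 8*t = 40*t + 5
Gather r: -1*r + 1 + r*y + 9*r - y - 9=r*(y + 8) - y - 8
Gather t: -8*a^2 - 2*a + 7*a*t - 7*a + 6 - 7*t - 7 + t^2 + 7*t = -8*a^2 + 7*a*t - 9*a + t^2 - 1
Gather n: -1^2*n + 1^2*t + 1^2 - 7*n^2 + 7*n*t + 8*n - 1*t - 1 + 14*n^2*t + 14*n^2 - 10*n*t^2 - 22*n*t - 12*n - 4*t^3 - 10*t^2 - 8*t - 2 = n^2*(14*t + 7) + n*(-10*t^2 - 15*t - 5) - 4*t^3 - 10*t^2 - 8*t - 2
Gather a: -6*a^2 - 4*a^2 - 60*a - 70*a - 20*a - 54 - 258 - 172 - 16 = -10*a^2 - 150*a - 500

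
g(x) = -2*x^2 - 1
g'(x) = -4*x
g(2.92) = -18.05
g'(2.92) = -11.68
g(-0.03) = -1.00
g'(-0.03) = 0.12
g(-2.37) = -12.23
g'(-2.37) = 9.48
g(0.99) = -2.96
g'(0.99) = -3.96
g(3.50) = -25.50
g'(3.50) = -14.00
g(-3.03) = -19.36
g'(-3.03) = 12.12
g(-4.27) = -37.47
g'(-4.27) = 17.08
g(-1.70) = -6.78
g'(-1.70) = 6.80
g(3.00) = -19.00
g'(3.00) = -12.00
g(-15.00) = -451.00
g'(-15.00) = 60.00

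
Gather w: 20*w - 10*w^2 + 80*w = -10*w^2 + 100*w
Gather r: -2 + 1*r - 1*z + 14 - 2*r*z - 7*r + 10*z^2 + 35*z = r*(-2*z - 6) + 10*z^2 + 34*z + 12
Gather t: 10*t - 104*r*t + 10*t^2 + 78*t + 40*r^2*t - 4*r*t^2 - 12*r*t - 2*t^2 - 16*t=t^2*(8 - 4*r) + t*(40*r^2 - 116*r + 72)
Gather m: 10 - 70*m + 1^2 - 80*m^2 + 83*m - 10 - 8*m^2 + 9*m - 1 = -88*m^2 + 22*m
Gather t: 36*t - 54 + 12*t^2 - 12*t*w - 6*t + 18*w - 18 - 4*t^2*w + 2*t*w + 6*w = t^2*(12 - 4*w) + t*(30 - 10*w) + 24*w - 72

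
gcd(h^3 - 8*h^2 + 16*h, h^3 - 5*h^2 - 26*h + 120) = h - 4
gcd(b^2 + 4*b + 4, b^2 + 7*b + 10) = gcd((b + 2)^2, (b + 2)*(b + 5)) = b + 2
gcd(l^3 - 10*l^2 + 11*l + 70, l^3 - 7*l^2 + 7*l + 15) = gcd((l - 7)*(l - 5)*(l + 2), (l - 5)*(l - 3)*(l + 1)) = l - 5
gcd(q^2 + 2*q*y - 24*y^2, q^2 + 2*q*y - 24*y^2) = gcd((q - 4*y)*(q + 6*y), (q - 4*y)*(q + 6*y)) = -q^2 - 2*q*y + 24*y^2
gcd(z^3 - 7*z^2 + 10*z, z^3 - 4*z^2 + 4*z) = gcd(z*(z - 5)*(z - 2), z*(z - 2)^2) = z^2 - 2*z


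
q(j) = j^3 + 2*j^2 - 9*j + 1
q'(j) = 3*j^2 + 4*j - 9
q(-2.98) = 19.12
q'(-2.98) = 5.72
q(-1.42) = 14.95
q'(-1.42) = -8.63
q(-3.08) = 18.47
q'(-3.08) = 7.14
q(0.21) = -0.79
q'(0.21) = -8.03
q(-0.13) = 2.20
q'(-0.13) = -9.47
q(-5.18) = -37.71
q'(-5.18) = 50.78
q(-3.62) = 12.35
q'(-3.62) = 15.83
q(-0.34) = 4.25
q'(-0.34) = -10.01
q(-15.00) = -2789.00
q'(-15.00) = 606.00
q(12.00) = 1909.00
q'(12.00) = 471.00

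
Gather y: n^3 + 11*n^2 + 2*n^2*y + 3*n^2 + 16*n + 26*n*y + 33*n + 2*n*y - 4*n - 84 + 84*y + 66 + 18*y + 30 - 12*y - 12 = n^3 + 14*n^2 + 45*n + y*(2*n^2 + 28*n + 90)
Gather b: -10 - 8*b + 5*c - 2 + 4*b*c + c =b*(4*c - 8) + 6*c - 12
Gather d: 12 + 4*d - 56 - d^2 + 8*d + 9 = -d^2 + 12*d - 35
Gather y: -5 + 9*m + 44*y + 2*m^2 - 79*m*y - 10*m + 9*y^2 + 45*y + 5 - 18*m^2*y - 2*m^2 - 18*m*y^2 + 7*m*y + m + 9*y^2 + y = y^2*(18 - 18*m) + y*(-18*m^2 - 72*m + 90)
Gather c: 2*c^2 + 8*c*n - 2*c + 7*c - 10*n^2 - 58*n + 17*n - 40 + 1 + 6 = 2*c^2 + c*(8*n + 5) - 10*n^2 - 41*n - 33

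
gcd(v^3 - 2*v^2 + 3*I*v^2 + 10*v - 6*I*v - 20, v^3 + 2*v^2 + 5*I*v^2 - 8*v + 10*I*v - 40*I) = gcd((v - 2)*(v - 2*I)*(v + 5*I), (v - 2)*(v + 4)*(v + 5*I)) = v^2 + v*(-2 + 5*I) - 10*I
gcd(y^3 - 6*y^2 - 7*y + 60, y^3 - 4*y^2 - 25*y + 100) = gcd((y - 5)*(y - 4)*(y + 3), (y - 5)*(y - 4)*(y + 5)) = y^2 - 9*y + 20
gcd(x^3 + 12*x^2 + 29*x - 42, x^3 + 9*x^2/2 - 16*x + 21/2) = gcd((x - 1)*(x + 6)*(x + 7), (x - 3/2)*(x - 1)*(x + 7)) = x^2 + 6*x - 7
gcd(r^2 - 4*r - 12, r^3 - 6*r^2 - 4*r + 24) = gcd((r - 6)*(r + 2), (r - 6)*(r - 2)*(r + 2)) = r^2 - 4*r - 12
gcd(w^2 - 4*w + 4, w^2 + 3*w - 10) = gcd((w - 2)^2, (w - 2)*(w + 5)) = w - 2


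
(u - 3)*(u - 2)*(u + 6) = u^3 + u^2 - 24*u + 36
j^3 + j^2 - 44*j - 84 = (j - 7)*(j + 2)*(j + 6)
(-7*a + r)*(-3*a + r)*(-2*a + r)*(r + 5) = -42*a^3*r - 210*a^3 + 41*a^2*r^2 + 205*a^2*r - 12*a*r^3 - 60*a*r^2 + r^4 + 5*r^3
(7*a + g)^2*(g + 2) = 49*a^2*g + 98*a^2 + 14*a*g^2 + 28*a*g + g^3 + 2*g^2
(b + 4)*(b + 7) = b^2 + 11*b + 28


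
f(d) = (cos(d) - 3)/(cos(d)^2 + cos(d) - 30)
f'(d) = (2*sin(d)*cos(d) + sin(d))*(cos(d) - 3)/(cos(d)^2 + cos(d) - 30)^2 - sin(d)/(cos(d)^2 + cos(d) - 30)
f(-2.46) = 0.13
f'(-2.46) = -0.02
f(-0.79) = 0.08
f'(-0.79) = -0.02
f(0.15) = 0.07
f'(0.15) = 0.00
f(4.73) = 0.10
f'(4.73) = -0.03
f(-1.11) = 0.09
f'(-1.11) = -0.03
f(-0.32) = 0.07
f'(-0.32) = -0.01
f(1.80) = 0.11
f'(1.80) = 0.03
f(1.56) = 0.10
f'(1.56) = 0.03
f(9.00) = 0.13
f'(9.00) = 0.02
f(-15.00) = 0.12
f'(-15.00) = -0.02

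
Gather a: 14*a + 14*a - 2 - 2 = 28*a - 4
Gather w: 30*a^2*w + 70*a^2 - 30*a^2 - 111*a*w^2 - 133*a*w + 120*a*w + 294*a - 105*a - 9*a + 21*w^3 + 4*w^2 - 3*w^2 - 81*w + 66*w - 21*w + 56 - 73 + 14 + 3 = 40*a^2 + 180*a + 21*w^3 + w^2*(1 - 111*a) + w*(30*a^2 - 13*a - 36)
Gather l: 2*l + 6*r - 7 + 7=2*l + 6*r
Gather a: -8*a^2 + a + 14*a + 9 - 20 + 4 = -8*a^2 + 15*a - 7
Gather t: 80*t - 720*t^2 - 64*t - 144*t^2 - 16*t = -864*t^2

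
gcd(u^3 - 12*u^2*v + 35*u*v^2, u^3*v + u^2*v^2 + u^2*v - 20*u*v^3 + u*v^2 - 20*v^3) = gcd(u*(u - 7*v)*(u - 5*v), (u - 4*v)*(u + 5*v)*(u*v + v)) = 1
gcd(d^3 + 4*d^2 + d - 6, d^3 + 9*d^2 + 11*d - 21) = d^2 + 2*d - 3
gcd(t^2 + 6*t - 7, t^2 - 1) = t - 1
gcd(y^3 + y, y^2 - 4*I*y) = y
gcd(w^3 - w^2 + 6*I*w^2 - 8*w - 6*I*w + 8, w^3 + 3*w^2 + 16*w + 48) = w + 4*I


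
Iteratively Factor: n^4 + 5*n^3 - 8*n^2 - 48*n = (n + 4)*(n^3 + n^2 - 12*n) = n*(n + 4)*(n^2 + n - 12) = n*(n + 4)^2*(n - 3)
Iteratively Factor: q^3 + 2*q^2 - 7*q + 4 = (q - 1)*(q^2 + 3*q - 4) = (q - 1)*(q + 4)*(q - 1)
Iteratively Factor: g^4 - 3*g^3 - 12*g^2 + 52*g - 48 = (g - 2)*(g^3 - g^2 - 14*g + 24) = (g - 2)*(g + 4)*(g^2 - 5*g + 6) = (g - 3)*(g - 2)*(g + 4)*(g - 2)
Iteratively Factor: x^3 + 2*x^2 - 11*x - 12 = (x + 4)*(x^2 - 2*x - 3) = (x + 1)*(x + 4)*(x - 3)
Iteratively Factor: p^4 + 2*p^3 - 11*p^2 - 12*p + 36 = (p - 2)*(p^3 + 4*p^2 - 3*p - 18) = (p - 2)^2*(p^2 + 6*p + 9) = (p - 2)^2*(p + 3)*(p + 3)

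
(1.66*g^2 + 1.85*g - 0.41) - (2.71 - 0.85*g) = 1.66*g^2 + 2.7*g - 3.12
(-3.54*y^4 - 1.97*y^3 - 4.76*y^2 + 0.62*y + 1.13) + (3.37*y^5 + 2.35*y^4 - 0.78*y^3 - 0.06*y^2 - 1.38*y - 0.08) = 3.37*y^5 - 1.19*y^4 - 2.75*y^3 - 4.82*y^2 - 0.76*y + 1.05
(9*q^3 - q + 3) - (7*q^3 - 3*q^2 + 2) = 2*q^3 + 3*q^2 - q + 1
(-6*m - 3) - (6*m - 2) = -12*m - 1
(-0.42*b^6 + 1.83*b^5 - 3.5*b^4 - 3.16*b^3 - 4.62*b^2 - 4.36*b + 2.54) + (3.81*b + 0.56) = -0.42*b^6 + 1.83*b^5 - 3.5*b^4 - 3.16*b^3 - 4.62*b^2 - 0.55*b + 3.1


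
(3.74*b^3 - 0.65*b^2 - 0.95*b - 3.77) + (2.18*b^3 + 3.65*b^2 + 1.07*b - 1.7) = 5.92*b^3 + 3.0*b^2 + 0.12*b - 5.47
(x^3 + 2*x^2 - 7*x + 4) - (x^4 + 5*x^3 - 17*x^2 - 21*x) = -x^4 - 4*x^3 + 19*x^2 + 14*x + 4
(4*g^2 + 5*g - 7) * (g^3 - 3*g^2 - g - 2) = 4*g^5 - 7*g^4 - 26*g^3 + 8*g^2 - 3*g + 14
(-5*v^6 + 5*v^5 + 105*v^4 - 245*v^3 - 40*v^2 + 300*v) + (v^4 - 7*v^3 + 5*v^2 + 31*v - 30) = -5*v^6 + 5*v^5 + 106*v^4 - 252*v^3 - 35*v^2 + 331*v - 30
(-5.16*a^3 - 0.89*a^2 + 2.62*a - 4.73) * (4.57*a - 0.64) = -23.5812*a^4 - 0.7649*a^3 + 12.543*a^2 - 23.2929*a + 3.0272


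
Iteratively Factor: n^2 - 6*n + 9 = (n - 3)*(n - 3)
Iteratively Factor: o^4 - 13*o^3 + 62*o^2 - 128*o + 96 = (o - 2)*(o^3 - 11*o^2 + 40*o - 48) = (o - 3)*(o - 2)*(o^2 - 8*o + 16) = (o - 4)*(o - 3)*(o - 2)*(o - 4)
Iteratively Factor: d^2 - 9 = (d - 3)*(d + 3)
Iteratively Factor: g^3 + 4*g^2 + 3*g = (g + 3)*(g^2 + g) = g*(g + 3)*(g + 1)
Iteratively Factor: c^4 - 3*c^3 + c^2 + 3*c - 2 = (c - 1)*(c^3 - 2*c^2 - c + 2) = (c - 2)*(c - 1)*(c^2 - 1) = (c - 2)*(c - 1)^2*(c + 1)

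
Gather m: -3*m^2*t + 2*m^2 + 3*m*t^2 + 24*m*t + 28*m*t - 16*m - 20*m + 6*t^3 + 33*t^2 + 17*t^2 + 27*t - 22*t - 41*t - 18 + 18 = m^2*(2 - 3*t) + m*(3*t^2 + 52*t - 36) + 6*t^3 + 50*t^2 - 36*t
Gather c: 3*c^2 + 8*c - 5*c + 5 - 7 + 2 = 3*c^2 + 3*c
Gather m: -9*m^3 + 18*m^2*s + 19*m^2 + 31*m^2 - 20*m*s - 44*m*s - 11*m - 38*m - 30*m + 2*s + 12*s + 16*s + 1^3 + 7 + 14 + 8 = -9*m^3 + m^2*(18*s + 50) + m*(-64*s - 79) + 30*s + 30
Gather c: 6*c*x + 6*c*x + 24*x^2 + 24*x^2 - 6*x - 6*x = 12*c*x + 48*x^2 - 12*x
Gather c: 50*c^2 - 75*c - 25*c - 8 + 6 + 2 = 50*c^2 - 100*c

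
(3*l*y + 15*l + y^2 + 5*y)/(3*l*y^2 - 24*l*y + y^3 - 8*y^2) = (y + 5)/(y*(y - 8))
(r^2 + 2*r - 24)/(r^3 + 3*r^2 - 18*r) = (r - 4)/(r*(r - 3))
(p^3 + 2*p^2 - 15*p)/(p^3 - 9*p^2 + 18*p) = (p + 5)/(p - 6)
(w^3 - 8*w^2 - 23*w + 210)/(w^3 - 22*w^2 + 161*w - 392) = (w^2 - w - 30)/(w^2 - 15*w + 56)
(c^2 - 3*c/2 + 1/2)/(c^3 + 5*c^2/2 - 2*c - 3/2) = (2*c - 1)/(2*c^2 + 7*c + 3)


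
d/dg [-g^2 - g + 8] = -2*g - 1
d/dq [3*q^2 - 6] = 6*q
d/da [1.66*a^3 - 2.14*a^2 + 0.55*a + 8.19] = 4.98*a^2 - 4.28*a + 0.55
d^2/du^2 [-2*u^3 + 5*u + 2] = -12*u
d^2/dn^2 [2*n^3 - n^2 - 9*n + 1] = 12*n - 2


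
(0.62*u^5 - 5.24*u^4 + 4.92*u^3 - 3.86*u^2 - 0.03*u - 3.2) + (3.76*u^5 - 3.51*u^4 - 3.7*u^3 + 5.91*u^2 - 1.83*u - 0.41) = 4.38*u^5 - 8.75*u^4 + 1.22*u^3 + 2.05*u^2 - 1.86*u - 3.61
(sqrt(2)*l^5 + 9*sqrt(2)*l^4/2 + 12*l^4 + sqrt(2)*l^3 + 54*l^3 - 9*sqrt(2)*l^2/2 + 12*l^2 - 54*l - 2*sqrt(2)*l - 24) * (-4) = -4*sqrt(2)*l^5 - 48*l^4 - 18*sqrt(2)*l^4 - 216*l^3 - 4*sqrt(2)*l^3 - 48*l^2 + 18*sqrt(2)*l^2 + 8*sqrt(2)*l + 216*l + 96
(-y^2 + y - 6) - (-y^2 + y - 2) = -4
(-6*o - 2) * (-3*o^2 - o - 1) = 18*o^3 + 12*o^2 + 8*o + 2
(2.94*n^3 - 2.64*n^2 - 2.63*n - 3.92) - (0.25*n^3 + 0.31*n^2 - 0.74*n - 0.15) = 2.69*n^3 - 2.95*n^2 - 1.89*n - 3.77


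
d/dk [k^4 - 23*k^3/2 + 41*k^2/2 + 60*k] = 4*k^3 - 69*k^2/2 + 41*k + 60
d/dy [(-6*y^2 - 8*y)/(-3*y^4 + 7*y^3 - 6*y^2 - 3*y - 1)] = 2*(-18*y^5 - 15*y^4 + 56*y^3 - 15*y^2 + 6*y + 4)/(9*y^8 - 42*y^7 + 85*y^6 - 66*y^5 + 22*y^3 + 21*y^2 + 6*y + 1)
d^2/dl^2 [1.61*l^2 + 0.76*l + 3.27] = 3.22000000000000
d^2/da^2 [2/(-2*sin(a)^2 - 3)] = 8*(4*sin(a)^4 - 12*sin(a)^2 + 3)/(4 - cos(2*a))^3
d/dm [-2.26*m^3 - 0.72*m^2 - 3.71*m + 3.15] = -6.78*m^2 - 1.44*m - 3.71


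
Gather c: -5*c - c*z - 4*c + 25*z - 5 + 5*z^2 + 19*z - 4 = c*(-z - 9) + 5*z^2 + 44*z - 9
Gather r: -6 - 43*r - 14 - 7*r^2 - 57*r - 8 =-7*r^2 - 100*r - 28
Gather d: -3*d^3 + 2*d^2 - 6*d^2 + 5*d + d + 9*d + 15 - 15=-3*d^3 - 4*d^2 + 15*d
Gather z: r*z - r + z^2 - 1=r*z - r + z^2 - 1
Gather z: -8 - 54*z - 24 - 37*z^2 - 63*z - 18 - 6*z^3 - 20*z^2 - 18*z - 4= -6*z^3 - 57*z^2 - 135*z - 54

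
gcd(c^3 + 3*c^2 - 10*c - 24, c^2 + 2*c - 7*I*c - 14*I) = c + 2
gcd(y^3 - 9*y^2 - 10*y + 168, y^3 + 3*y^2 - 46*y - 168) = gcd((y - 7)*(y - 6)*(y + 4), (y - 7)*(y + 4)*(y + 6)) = y^2 - 3*y - 28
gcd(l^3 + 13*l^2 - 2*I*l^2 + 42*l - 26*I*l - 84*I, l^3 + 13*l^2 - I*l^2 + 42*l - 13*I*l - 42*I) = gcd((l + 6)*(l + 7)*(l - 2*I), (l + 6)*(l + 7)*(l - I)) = l^2 + 13*l + 42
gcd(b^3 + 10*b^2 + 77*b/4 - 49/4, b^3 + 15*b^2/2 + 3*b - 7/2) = b^2 + 13*b/2 - 7/2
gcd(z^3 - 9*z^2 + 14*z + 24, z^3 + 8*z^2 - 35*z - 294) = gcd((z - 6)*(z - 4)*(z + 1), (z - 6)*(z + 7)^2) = z - 6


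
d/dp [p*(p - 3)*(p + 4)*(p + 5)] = 4*p^3 + 18*p^2 - 14*p - 60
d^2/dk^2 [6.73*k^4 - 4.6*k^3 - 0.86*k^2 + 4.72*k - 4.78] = 80.76*k^2 - 27.6*k - 1.72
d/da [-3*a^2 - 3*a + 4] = -6*a - 3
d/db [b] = 1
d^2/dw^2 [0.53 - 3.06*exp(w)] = -3.06*exp(w)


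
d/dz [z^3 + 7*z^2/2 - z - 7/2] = 3*z^2 + 7*z - 1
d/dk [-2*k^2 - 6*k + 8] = -4*k - 6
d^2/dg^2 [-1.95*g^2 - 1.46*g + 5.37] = -3.90000000000000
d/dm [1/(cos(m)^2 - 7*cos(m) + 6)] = (2*cos(m) - 7)*sin(m)/(cos(m)^2 - 7*cos(m) + 6)^2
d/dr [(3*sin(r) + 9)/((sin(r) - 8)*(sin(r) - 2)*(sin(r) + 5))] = 6*(-sin(r)^3 - 2*sin(r)^2 + 15*sin(r) + 91)*cos(r)/((sin(r) - 8)^2*(sin(r) - 2)^2*(sin(r) + 5)^2)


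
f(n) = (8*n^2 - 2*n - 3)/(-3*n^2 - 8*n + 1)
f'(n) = (6*n + 8)*(8*n^2 - 2*n - 3)/(-3*n^2 - 8*n + 1)^2 + (16*n - 2)/(-3*n^2 - 8*n + 1)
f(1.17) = -0.45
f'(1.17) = -0.80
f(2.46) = -1.10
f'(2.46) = -0.34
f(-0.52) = 0.05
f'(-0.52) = -2.32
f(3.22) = -1.32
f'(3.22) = -0.24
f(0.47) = 0.63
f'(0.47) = -3.62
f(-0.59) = 0.21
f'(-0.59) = -2.25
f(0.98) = -0.28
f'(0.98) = -1.01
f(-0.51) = 0.02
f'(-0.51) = -2.34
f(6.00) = -1.76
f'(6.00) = -0.11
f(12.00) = -2.13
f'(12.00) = -0.04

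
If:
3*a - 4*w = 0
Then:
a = 4*w/3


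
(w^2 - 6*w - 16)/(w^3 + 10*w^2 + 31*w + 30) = (w - 8)/(w^2 + 8*w + 15)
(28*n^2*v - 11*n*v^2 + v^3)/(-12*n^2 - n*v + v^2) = v*(-7*n + v)/(3*n + v)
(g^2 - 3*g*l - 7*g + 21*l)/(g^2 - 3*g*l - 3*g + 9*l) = (g - 7)/(g - 3)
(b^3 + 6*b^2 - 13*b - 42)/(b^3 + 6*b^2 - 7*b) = (b^2 - b - 6)/(b*(b - 1))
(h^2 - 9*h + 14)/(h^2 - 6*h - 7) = (h - 2)/(h + 1)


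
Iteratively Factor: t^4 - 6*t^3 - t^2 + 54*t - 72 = (t - 3)*(t^3 - 3*t^2 - 10*t + 24) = (t - 3)*(t - 2)*(t^2 - t - 12) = (t - 4)*(t - 3)*(t - 2)*(t + 3)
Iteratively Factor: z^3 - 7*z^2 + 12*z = (z - 3)*(z^2 - 4*z) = (z - 4)*(z - 3)*(z)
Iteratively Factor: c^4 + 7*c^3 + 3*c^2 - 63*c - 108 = (c - 3)*(c^3 + 10*c^2 + 33*c + 36) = (c - 3)*(c + 4)*(c^2 + 6*c + 9) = (c - 3)*(c + 3)*(c + 4)*(c + 3)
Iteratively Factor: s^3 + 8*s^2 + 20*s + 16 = (s + 4)*(s^2 + 4*s + 4) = (s + 2)*(s + 4)*(s + 2)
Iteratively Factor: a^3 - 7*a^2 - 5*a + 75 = (a - 5)*(a^2 - 2*a - 15) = (a - 5)^2*(a + 3)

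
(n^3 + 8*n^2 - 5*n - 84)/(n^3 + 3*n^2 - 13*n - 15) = (n^2 + 11*n + 28)/(n^2 + 6*n + 5)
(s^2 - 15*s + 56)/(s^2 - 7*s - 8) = (s - 7)/(s + 1)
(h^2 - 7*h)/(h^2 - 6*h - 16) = h*(7 - h)/(-h^2 + 6*h + 16)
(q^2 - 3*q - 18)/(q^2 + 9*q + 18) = (q - 6)/(q + 6)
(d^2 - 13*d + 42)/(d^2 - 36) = (d - 7)/(d + 6)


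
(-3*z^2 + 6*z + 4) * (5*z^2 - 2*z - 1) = -15*z^4 + 36*z^3 + 11*z^2 - 14*z - 4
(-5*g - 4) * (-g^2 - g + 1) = 5*g^3 + 9*g^2 - g - 4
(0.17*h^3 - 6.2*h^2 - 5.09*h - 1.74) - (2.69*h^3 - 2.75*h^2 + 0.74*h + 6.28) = -2.52*h^3 - 3.45*h^2 - 5.83*h - 8.02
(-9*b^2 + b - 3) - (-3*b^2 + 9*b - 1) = -6*b^2 - 8*b - 2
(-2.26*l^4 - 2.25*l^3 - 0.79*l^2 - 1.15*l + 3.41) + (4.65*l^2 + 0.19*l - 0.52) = -2.26*l^4 - 2.25*l^3 + 3.86*l^2 - 0.96*l + 2.89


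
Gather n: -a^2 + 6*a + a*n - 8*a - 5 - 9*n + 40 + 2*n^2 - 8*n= -a^2 - 2*a + 2*n^2 + n*(a - 17) + 35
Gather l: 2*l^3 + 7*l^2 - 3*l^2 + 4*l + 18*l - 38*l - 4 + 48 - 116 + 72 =2*l^3 + 4*l^2 - 16*l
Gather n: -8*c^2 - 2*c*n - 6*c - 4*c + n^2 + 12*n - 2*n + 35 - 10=-8*c^2 - 10*c + n^2 + n*(10 - 2*c) + 25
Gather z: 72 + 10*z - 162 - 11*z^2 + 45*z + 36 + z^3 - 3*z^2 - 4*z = z^3 - 14*z^2 + 51*z - 54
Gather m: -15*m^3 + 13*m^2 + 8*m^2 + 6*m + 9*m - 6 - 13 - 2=-15*m^3 + 21*m^2 + 15*m - 21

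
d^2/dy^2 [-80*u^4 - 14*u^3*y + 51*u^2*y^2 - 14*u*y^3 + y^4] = 102*u^2 - 84*u*y + 12*y^2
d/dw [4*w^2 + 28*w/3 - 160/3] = 8*w + 28/3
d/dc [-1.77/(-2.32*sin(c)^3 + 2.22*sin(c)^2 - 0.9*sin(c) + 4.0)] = (-12.3192*sin(c)^2 + 7.8588*sin(c) - 1.593)*cos(c)/(2.32*sin(c)^3 - 2.22*sin(c)^2 + 0.9*sin(c) - 4.0)^2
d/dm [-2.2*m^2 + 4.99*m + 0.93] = 4.99 - 4.4*m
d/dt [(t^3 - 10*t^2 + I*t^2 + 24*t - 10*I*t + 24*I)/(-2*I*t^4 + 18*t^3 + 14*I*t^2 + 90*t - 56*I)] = (-I*t^5 + t^4*(3 + 20*I) + t^3*(-140 - 67*I) + t^2*(505 - 320*I) + t*(840 + 1360*I) - 1752 + 280*I)/(2*t^7 + 38*I*t^6 - 228*t^5 - 300*I*t^4 - 1110*t^3 - 1362*I*t^2 - 3472*t + 1568*I)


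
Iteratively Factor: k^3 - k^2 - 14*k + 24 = (k - 2)*(k^2 + k - 12) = (k - 3)*(k - 2)*(k + 4)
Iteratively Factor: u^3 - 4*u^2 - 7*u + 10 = (u - 1)*(u^2 - 3*u - 10) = (u - 5)*(u - 1)*(u + 2)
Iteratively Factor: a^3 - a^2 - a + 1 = (a + 1)*(a^2 - 2*a + 1) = (a - 1)*(a + 1)*(a - 1)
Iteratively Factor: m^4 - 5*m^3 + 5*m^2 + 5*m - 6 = (m + 1)*(m^3 - 6*m^2 + 11*m - 6) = (m - 3)*(m + 1)*(m^2 - 3*m + 2) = (m - 3)*(m - 2)*(m + 1)*(m - 1)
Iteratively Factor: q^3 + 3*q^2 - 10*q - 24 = (q + 2)*(q^2 + q - 12) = (q - 3)*(q + 2)*(q + 4)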